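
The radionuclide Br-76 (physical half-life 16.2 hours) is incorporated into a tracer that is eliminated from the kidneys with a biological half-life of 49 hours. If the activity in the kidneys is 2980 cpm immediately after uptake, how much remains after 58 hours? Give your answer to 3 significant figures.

110 cpm

1/t_eff = 1/t_phys + 1/t_biol = 1/16.2 + 1/49 = 0.082137 per hour.
t_eff = 16.2 × 49 / (16.2 + 49) ≈ 12.175 hours.
Remaining = 2980 × (1/2)^(58/12.175) = 2980 × (1/2)^4.7639 ≈ 109.68 cpm.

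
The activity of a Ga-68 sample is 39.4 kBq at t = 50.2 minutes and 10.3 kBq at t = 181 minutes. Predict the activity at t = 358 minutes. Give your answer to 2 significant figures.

1.7 kBq

Over Δt = 181 − 50.2 = 130.8 minutes, the level fell by a factor of 39.4/10.3 ≈ 3.8252.
n = log₂(3.8252) ≈ 1.9356 half-lives, so t½ = 130.8/1.9356 ≈ 67.578 minutes.
From t = 181 to t = 358: 10.3 × (1/2)^((358−181)/67.578) ≈ 1.6764 kBq.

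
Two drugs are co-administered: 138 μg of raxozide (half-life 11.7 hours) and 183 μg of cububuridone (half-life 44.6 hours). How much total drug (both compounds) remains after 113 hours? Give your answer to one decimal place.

31.8 μg

raxozide: 138 × (1/2)^(113/11.7) = 138 × (1/2)^9.6581 ≈ 0.1708 μg.
cububuridone: 183 × (1/2)^(113/44.6) = 183 × (1/2)^2.5336 ≈ 31.605 μg.
Total = 0.1708 + 31.605 ≈ 31.776 μg.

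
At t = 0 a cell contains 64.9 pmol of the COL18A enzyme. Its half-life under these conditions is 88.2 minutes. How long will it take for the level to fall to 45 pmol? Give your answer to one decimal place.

46.6 minutes

Fraction remaining = 45/64.9 ≈ 0.69337.
n = log₂(64.9/45) = ln(1.4422)/ln 2 ≈ 0.52829 half-lives.
t = n × t½ = 0.52829 × 88.2 ≈ 46.595 minutes.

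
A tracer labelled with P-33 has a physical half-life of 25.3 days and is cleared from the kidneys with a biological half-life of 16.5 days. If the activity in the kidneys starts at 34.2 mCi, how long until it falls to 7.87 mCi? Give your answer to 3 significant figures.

21.2 days

1/t_eff = 1/t_phys + 1/t_biol = 1/25.3 + 1/16.5 = 0.10013 per day.
t_eff = 25.3 × 16.5 / (25.3 + 16.5) ≈ 9.9868 days.
n = log₂(34.2/7.87) ≈ 2.1196; t = 2.1196 × 9.9868 ≈ 21.168 days.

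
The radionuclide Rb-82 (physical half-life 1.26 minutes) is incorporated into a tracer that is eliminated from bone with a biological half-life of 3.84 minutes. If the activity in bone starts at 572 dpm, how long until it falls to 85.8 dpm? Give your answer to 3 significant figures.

1/t_eff = 1/t_phys + 1/t_biol = 1/1.26 + 1/3.84 = 1.0541 per minute.
t_eff = 1.26 × 3.84 / (1.26 + 3.84) ≈ 0.94871 minutes.
n = log₂(572/85.8) ≈ 2.737; t = 2.737 × 0.94871 ≈ 2.5966 minutes.

2.60 minutes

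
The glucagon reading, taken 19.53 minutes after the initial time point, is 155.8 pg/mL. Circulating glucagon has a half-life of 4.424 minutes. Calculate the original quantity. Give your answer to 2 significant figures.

Number of half-lives elapsed: n = 19.53/4.424 ≈ 4.4146.
A₀ = A × 2^n = 155.8 × 2^4.4146 = 155.8 × 21.326 ≈ 3322.6 pg/mL.

3300 pg/mL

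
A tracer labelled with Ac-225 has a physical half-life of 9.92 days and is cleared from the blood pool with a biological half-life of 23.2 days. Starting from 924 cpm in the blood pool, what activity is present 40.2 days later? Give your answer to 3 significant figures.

16.8 cpm

1/t_eff = 1/t_phys + 1/t_biol = 1/9.92 + 1/23.2 = 0.14391 per day.
t_eff = 9.92 × 23.2 / (9.92 + 23.2) ≈ 6.9488 days.
Remaining = 924 × (1/2)^(40.2/6.9488) = 924 × (1/2)^5.7852 ≈ 16.756 cpm.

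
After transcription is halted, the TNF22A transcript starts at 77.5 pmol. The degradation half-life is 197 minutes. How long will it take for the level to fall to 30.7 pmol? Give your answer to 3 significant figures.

Fraction remaining = 30.7/77.5 ≈ 0.39613.
n = log₂(77.5/30.7) = ln(2.5244)/ln 2 ≈ 1.336 half-lives.
t = n × t½ = 1.336 × 197 ≈ 263.18 minutes.

263 minutes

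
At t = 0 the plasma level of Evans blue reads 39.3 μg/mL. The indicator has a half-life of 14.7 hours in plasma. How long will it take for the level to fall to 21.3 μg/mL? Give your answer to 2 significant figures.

13 hours

Fraction remaining = 21.3/39.3 ≈ 0.54198.
n = log₂(39.3/21.3) = ln(1.8451)/ln 2 ≈ 0.88368 half-lives.
t = n × t½ = 0.88368 × 14.7 ≈ 12.99 hours.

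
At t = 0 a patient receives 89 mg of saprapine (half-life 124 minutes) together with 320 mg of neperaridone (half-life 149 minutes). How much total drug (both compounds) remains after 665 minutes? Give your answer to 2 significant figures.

saprapine: 89 × (1/2)^(665/124) = 89 × (1/2)^5.3629 ≈ 2.1627 mg.
neperaridone: 320 × (1/2)^(665/149) = 320 × (1/2)^4.4631 ≈ 14.509 mg.
Total = 2.1627 + 14.509 ≈ 16.671 mg.

17 mg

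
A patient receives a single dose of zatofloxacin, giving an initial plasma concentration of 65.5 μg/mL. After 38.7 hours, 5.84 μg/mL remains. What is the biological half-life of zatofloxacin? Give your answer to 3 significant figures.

11.1 hours

A/A₀ = 5.84/65.5 ≈ 0.08916.
n = log₂(11.216) ≈ 3.4875 half-lives elapsed in 38.7 hours.
t½ = 38.7/3.4875 ≈ 11.097 hours.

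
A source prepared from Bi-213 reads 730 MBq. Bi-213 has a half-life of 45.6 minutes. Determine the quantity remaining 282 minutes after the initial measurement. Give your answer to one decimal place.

10.0 MBq

Number of half-lives: n = 282/45.6 ≈ 6.1842.
Remaining = 730 × (1/2)^6.1842 = 730 × 0.013752 ≈ 10.039 MBq.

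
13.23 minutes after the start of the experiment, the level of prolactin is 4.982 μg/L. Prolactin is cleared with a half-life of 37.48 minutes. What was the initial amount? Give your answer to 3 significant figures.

Number of half-lives elapsed: n = 13.23/37.48 ≈ 0.35299.
A₀ = A × 2^n = 4.982 × 2^0.35299 = 4.982 × 1.2772 ≈ 6.363 μg/L.

6.36 μg/L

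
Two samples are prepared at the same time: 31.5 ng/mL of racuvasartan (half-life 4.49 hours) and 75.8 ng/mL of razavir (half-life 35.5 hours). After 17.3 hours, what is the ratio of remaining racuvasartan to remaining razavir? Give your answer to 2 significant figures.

racuvasartan: 31.5 × (1/2)^(17.3/4.49) = 31.5 × (1/2)^3.853 ≈ 2.1799 ng/mL.
razavir: 75.8 × (1/2)^(17.3/35.5) = 75.8 × (1/2)^0.48732 ≈ 54.072 ng/mL.
Ratio ≈ 2.1799 / 54.072 ≈ 0.040315.

0.040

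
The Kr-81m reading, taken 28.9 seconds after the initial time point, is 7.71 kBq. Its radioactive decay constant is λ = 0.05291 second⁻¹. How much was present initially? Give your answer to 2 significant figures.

t½ = ln 2 / λ = 0.69315 / 0.05291 ≈ 13.1 seconds.
Number of half-lives elapsed: n = 28.9/13.1 ≈ 2.206.
A₀ = A × 2^n = 7.71 × 2^2.206 = 7.71 × 4.614 ≈ 35.574 kBq.

36 kBq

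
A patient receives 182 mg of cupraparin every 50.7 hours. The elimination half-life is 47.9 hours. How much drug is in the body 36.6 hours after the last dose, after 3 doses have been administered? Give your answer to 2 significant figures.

180 mg

The 3 doses were given 138, 87.3, 36.6 hours ago.
Total = 182·(1/2)^(138/47.9) + 182·(1/2)^(87.3/47.9) + 182·(1/2)^(36.6/47.9)
      = 24.706 + 51.455 + 107.17 ≈ 183.33 mg.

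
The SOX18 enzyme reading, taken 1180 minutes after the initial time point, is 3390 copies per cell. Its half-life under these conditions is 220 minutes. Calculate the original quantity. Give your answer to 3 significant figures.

140000 copies per cell

Number of half-lives elapsed: n = 1180/220 ≈ 5.3636.
A₀ = A × 2^n = 3390 × 2^5.3636 = 3390 × 41.173 ≈ 139580 copies per cell.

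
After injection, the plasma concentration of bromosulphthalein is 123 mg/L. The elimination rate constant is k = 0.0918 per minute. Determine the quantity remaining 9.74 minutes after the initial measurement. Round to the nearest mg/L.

t½ = ln 2 / k = 0.69315 / 0.0918 ≈ 7.5506 minutes.
Number of half-lives: n = 9.74/7.5506 ≈ 1.29.
Remaining = 123 × (1/2)^1.29 = 123 × 0.40896 ≈ 50.302 mg/L.

50 mg/L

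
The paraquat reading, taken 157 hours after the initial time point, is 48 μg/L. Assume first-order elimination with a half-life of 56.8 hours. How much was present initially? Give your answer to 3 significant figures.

326 μg/L

Number of half-lives elapsed: n = 157/56.8 ≈ 2.7641.
A₀ = A × 2^n = 48 × 2^2.7641 = 48 × 6.7932 ≈ 326.07 μg/L.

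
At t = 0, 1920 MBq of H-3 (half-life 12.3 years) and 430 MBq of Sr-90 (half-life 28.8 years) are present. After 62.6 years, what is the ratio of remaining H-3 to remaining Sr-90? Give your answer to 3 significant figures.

0.592

H-3: 1920 × (1/2)^(62.6/12.3) = 1920 × (1/2)^5.0894 ≈ 56.394 MBq.
Sr-90: 430 × (1/2)^(62.6/28.8) = 430 × (1/2)^2.1736 ≈ 95.312 MBq.
Ratio ≈ 56.394 / 95.312 ≈ 0.59168.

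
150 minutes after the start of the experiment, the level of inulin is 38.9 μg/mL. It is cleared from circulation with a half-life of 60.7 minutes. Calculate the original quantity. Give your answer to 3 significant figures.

216 μg/mL

Number of half-lives elapsed: n = 150/60.7 ≈ 2.4712.
A₀ = A × 2^n = 38.9 × 2^2.4712 = 38.9 × 5.5449 ≈ 215.7 μg/mL.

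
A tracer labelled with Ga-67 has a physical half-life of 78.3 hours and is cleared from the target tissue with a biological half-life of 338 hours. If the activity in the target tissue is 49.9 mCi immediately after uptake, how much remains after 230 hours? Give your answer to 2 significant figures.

1/t_eff = 1/t_phys + 1/t_biol = 1/78.3 + 1/338 = 0.01573 per hour.
t_eff = 78.3 × 338 / (78.3 + 338) ≈ 63.573 hours.
Remaining = 49.9 × (1/2)^(230/63.573) = 49.9 × (1/2)^3.6179 ≈ 4.0645 mCi.

4.1 mCi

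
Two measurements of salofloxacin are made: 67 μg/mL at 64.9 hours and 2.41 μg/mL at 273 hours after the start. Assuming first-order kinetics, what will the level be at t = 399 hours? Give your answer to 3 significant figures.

Over Δt = 273 − 64.9 = 208.1 hours, the level fell by a factor of 67/2.41 ≈ 27.801.
n = log₂(27.801) ≈ 4.7971 half-lives, so t½ = 208.1/4.7971 ≈ 43.381 hours.
From t = 273 to t = 399: 2.41 × (1/2)^((399−273)/43.381) ≈ 0.32186 μg/mL.

0.322 μg/mL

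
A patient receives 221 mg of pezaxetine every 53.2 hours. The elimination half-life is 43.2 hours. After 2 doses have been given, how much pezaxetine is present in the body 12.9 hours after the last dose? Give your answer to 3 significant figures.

The 2 doses were given 66.1, 12.9 hours ago.
Total = 221·(1/2)^(66.1/43.2) + 221·(1/2)^(12.9/43.2)
      = 76.522 + 179.68 ≈ 256.2 mg.

256 mg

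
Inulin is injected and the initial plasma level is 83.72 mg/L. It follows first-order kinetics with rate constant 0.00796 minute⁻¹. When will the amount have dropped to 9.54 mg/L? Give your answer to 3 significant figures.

t½ = ln 2 / λ = 0.69315 / 0.00796 ≈ 87.079 minutes.
Fraction remaining = 9.54/83.72 ≈ 0.11395.
n = log₂(83.72/9.54) = ln(8.7757)/ln 2 ≈ 3.1335 half-lives.
t = n × t½ = 3.1335 × 87.079 ≈ 272.86 minutes.

273 minutes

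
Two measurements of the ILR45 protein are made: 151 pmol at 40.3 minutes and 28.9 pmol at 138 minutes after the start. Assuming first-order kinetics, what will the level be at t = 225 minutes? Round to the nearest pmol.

7 pmol

Over Δt = 138 − 40.3 = 97.7 minutes, the level fell by a factor of 151/28.9 ≈ 5.2249.
n = log₂(5.2249) ≈ 2.3854 half-lives, so t½ = 97.7/2.3854 ≈ 40.957 minutes.
From t = 138 to t = 225: 28.9 × (1/2)^((225−138)/40.957) ≈ 6.6292 pmol.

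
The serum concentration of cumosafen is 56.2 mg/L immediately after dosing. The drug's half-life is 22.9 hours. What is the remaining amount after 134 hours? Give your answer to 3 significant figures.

0.973 mg/L

Number of half-lives: n = 134/22.9 ≈ 5.8515.
Remaining = 56.2 × (1/2)^5.8515 = 56.2 × 0.017319 ≈ 0.97331 mg/L.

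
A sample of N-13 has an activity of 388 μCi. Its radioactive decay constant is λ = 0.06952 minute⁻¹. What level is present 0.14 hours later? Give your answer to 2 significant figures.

220 μCi

t½ = ln 2 / λ = 0.69315 / 0.06952 ≈ 9.9705 minutes.
Convert the elapsed time: 0.14 hours = 8.4 minutes.
Number of half-lives: n = 8.4/9.9705 ≈ 0.84249.
Remaining = 388 × (1/2)^0.84249 = 388 × 0.55768 ≈ 216.38 μCi.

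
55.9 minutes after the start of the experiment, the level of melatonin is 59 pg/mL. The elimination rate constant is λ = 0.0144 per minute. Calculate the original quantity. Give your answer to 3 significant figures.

132 pg/mL

t½ = ln 2 / λ = 0.69315 / 0.0144 ≈ 48.135 minutes.
Number of half-lives elapsed: n = 55.9/48.135 ≈ 1.1613.
A₀ = A × 2^n = 59 × 2^1.1613 = 59 × 2.2366 ≈ 131.96 pg/mL.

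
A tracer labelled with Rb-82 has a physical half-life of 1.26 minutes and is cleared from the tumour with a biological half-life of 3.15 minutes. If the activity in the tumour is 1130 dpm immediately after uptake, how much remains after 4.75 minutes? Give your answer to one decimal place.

1/t_eff = 1/t_phys + 1/t_biol = 1/1.26 + 1/3.15 = 1.1111 per minute.
t_eff = 1.26 × 3.15 / (1.26 + 3.15) ≈ 0.9 minutes.
Remaining = 1130 × (1/2)^(4.75/0.9) = 1130 × (1/2)^5.2778 ≈ 29.128 dpm.

29.1 dpm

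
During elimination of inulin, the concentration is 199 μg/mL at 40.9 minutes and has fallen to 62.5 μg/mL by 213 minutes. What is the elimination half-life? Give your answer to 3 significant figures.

Over Δt = 213 − 40.9 = 172.1 minutes, the level fell by a factor of 199/62.5 ≈ 3.184.
n = log₂(3.184) ≈ 1.6708 half-lives, so t½ = 172.1/1.6708 ≈ 103 minutes.

103 minutes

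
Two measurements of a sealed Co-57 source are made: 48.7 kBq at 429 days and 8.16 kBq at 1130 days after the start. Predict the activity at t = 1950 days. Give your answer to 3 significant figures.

Over Δt = 1130 − 429 = 701 days, the level fell by a factor of 48.7/8.16 ≈ 5.9681.
n = log₂(5.9681) ≈ 2.5773 half-lives, so t½ = 701/2.5773 ≈ 271.99 days.
From t = 1130 to t = 1950: 8.16 × (1/2)^((1950−1130)/271.99) ≈ 1.0096 kBq.

1.01 kBq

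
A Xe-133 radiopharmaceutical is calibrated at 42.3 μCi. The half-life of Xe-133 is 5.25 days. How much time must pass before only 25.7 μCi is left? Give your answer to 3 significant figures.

Fraction remaining = 25.7/42.3 ≈ 0.60757.
n = log₂(42.3/25.7) = ln(1.6459)/ln 2 ≈ 0.71889 half-lives.
t = n × t½ = 0.71889 × 5.25 ≈ 3.7742 days.

3.77 days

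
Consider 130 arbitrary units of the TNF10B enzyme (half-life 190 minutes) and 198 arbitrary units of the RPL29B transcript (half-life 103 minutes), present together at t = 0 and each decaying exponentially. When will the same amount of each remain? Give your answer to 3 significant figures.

137 minutes

Set 130·(1/2)^(t/190) = 198·(1/2)^(t/103).
Taking log₂: log₂(130/198) = t·(1/190 − 1/103).
log₂(0.65657) = -0.60699; 1/190 − 1/103 = -0.0044456.
t = -0.60699 / -0.0044456 ≈ 136.54 minutes.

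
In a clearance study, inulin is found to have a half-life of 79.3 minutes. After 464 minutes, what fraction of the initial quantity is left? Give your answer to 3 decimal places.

0.017

n = 464/79.3 ≈ 5.8512 half-lives.
Fraction remaining = (1/2)^5.8512 ≈ 0.017323.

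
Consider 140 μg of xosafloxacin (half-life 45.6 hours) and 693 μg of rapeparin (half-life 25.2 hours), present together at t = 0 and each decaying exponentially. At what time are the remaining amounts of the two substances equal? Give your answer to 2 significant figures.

Set 140·(1/2)^(t/45.6) = 693·(1/2)^(t/25.2).
Taking log₂: log₂(140/693) = t·(1/45.6 − 1/25.2).
log₂(0.20202) = -2.3074; 1/45.6 − 1/25.2 = -0.017753.
t = -2.3074 / -0.017753 ≈ 129.98 hours.

130 hours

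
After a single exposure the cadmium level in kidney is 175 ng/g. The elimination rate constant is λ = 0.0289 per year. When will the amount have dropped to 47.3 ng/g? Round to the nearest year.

t½ = ln 2 / λ = 0.69315 / 0.0289 ≈ 23.984 years.
Fraction remaining = 47.3/175 ≈ 0.27029.
n = log₂(175/47.3) = ln(3.6998)/ln 2 ≈ 1.8874 half-lives.
t = n × t½ = 1.8874 × 23.984 ≈ 45.269 years.

45 years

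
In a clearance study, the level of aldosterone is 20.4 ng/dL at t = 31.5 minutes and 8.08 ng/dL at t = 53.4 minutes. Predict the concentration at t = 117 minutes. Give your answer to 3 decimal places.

Over Δt = 53.4 − 31.5 = 21.9 minutes, the level fell by a factor of 20.4/8.08 ≈ 2.5248.
n = log₂(2.5248) ≈ 1.3361 half-lives, so t½ = 21.9/1.3361 ≈ 16.39 minutes.
From t = 53.4 to t = 117: 8.08 × (1/2)^((117−53.4)/16.39) ≈ 0.54869 ng/dL.

0.549 ng/dL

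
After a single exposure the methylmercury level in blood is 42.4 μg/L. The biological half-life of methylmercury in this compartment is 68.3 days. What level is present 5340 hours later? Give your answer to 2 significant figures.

Convert the elapsed time: 5340 hours = 222.5 days.
Number of half-lives: n = 222.5/68.3 ≈ 3.2577.
Remaining = 42.4 × (1/2)^3.2577 = 42.4 × 0.10455 ≈ 4.4331 μg/L.

4.4 μg/L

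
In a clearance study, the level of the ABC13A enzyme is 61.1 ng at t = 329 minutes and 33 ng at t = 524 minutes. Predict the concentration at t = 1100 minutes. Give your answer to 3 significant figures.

Over Δt = 524 − 329 = 195 minutes, the level fell by a factor of 61.1/33 ≈ 1.8515.
n = log₂(1.8515) ≈ 0.88871 half-lives, so t½ = 195/0.88871 ≈ 219.42 minutes.
From t = 524 to t = 1100: 33 × (1/2)^((1100−524)/219.42) ≈ 5.3491 ng.

5.35 ng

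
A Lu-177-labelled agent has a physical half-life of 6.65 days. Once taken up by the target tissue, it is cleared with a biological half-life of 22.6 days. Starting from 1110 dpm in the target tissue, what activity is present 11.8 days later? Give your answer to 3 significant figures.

226 dpm

1/t_eff = 1/t_phys + 1/t_biol = 1/6.65 + 1/22.6 = 0.19462 per day.
t_eff = 6.65 × 22.6 / (6.65 + 22.6) ≈ 5.1381 days.
Remaining = 1110 × (1/2)^(11.8/5.1381) = 1110 × (1/2)^2.2966 ≈ 225.94 dpm.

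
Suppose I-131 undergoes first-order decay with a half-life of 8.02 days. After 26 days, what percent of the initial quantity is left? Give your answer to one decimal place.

10.6%

n = 26/8.02 ≈ 3.2419 half-lives.
Fraction remaining = (1/2)^3.2419 ≈ 0.1057, i.e. 10.57%.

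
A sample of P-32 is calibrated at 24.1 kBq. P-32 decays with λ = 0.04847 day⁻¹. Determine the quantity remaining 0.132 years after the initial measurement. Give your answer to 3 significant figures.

t½ = ln 2 / λ = 0.69315 / 0.04847 ≈ 14.301 days.
Convert the elapsed time: 0.132 years = 48.18 days.
Number of half-lives: n = 48.18/14.301 ≈ 3.3691.
Remaining = 24.1 × (1/2)^3.3691 = 24.1 × 0.096783 ≈ 2.3325 kBq.

2.33 kBq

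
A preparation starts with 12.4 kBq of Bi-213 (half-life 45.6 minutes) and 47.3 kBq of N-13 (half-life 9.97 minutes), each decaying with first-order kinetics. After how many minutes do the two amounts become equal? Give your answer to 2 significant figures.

25 minutes

Set 12.4·(1/2)^(t/45.6) = 47.3·(1/2)^(t/9.97).
Taking log₂: log₂(12.4/47.3) = t·(1/45.6 − 1/9.97).
log₂(0.26216) = -1.9315; 1/45.6 − 1/9.97 = -0.078371.
t = -1.9315 / -0.078371 ≈ 24.646 minutes.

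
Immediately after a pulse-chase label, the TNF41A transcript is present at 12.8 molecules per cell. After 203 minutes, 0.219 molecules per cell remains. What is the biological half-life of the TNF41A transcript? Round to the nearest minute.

35 minutes

A/A₀ = 0.219/12.8 ≈ 0.017109.
n = log₂(58.447) ≈ 5.8691 half-lives elapsed in 203 minutes.
t½ = 203/5.8691 ≈ 34.588 minutes.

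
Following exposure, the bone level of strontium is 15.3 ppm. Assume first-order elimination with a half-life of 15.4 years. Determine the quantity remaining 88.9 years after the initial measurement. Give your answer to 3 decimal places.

Number of half-lives: n = 88.9/15.4 ≈ 5.7727.
Remaining = 15.3 × (1/2)^5.7727 = 15.3 × 0.018291 ≈ 0.27985 ppm.

0.280 ppm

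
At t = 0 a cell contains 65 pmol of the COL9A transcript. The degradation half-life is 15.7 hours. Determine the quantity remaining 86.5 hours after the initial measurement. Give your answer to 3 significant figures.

1.43 pmol

Number of half-lives: n = 86.5/15.7 ≈ 5.5096.
Remaining = 65 × (1/2)^5.5096 = 65 × 0.021951 ≈ 1.4268 pmol.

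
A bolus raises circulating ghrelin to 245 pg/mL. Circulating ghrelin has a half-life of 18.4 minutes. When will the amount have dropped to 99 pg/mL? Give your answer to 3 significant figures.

24.1 minutes

Fraction remaining = 99/245 ≈ 0.40408.
n = log₂(245/99) = ln(2.4747)/ln 2 ≈ 1.3073 half-lives.
t = n × t½ = 1.3073 × 18.4 ≈ 24.054 minutes.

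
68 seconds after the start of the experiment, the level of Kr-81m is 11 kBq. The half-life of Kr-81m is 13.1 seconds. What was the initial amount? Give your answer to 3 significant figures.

Number of half-lives elapsed: n = 68/13.1 ≈ 5.1908.
A₀ = A × 2^n = 11 × 2^5.1908 = 11 × 36.526 ≈ 401.78 kBq.

402 kBq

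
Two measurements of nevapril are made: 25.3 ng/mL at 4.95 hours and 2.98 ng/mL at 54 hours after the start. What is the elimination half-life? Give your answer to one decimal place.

Over Δt = 54 − 4.95 = 49.05 hours, the level fell by a factor of 25.3/2.98 ≈ 8.4899.
n = log₂(8.4899) ≈ 3.0858 half-lives, so t½ = 49.05/3.0858 ≈ 15.896 hours.

15.9 hours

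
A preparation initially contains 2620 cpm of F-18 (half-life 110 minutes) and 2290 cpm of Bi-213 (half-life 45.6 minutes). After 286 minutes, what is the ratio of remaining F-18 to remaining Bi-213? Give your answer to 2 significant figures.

F-18: 2620 × (1/2)^(286/110) = 2620 × (1/2)^2.6 ≈ 432.14 cpm.
Bi-213: 2290 × (1/2)^(286/45.6) = 2290 × (1/2)^6.2719 ≈ 29.634 cpm.
Ratio ≈ 432.14 / 29.634 ≈ 14.582.

15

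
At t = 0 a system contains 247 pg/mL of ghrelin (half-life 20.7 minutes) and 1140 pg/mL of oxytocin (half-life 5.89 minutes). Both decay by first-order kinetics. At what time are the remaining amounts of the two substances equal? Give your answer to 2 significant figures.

18 minutes

Set 247·(1/2)^(t/20.7) = 1140·(1/2)^(t/5.89).
Taking log₂: log₂(247/1140) = t·(1/20.7 − 1/5.89).
log₂(0.21667) = -2.2065; 1/20.7 − 1/5.89 = -0.12147.
t = -2.2065 / -0.12147 ≈ 18.165 minutes.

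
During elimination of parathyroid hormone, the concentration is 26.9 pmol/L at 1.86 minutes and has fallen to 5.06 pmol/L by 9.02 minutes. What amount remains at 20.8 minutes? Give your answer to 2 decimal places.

Over Δt = 9.02 − 1.86 = 7.16 minutes, the level fell by a factor of 26.9/5.06 ≈ 5.3162.
n = log₂(5.3162) ≈ 2.4104 half-lives, so t½ = 7.16/2.4104 ≈ 2.9705 minutes.
From t = 9.02 to t = 20.8: 5.06 × (1/2)^((20.8−9.02)/2.9705) ≈ 0.32386 pmol/L.

0.32 pmol/L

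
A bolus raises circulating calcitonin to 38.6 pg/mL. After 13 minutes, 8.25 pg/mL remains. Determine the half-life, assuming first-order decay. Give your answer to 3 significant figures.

5.84 minutes

A/A₀ = 8.25/38.6 ≈ 0.21373.
n = log₂(4.6788) ≈ 2.2261 half-lives elapsed in 13 minutes.
t½ = 13/2.2261 ≈ 5.8397 minutes.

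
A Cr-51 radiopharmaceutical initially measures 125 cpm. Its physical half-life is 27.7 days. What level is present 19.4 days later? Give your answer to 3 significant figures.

Number of half-lives: n = 19.4/27.7 ≈ 0.70036.
Remaining = 125 × (1/2)^0.70036 = 125 × 0.61542 ≈ 76.927 cpm.

76.9 cpm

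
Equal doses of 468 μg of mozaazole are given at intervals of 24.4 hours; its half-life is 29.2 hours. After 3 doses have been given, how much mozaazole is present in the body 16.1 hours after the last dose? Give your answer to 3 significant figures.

599 μg

The 3 doses were given 64.9, 40.5, 16.1 hours ago.
Total = 468·(1/2)^(64.9/29.2) + 468·(1/2)^(40.5/29.2) + 468·(1/2)^(16.1/29.2)
      = 100.27 + 178.95 + 319.35 ≈ 598.57 μg.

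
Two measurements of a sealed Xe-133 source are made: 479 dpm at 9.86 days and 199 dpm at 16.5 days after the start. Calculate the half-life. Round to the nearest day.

Over Δt = 16.5 − 9.86 = 6.64 days, the level fell by a factor of 479/199 ≈ 2.407.
n = log₂(2.407) ≈ 1.2673 half-lives, so t½ = 6.64/1.2673 ≈ 5.2397 days.

5 days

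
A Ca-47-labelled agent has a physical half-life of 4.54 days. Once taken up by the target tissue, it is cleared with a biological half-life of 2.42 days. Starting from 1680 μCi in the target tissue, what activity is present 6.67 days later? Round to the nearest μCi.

90 μCi

1/t_eff = 1/t_phys + 1/t_biol = 1/4.54 + 1/2.42 = 0.63349 per day.
t_eff = 4.54 × 2.42 / (4.54 + 2.42) ≈ 1.5786 days.
Remaining = 1680 × (1/2)^(6.67/1.5786) = 1680 × (1/2)^4.2254 ≈ 89.815 μCi.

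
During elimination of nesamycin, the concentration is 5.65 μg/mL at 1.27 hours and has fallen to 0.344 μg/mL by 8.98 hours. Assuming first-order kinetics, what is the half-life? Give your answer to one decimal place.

1.9 hours

Over Δt = 8.98 − 1.27 = 7.71 hours, the level fell by a factor of 5.65/0.344 ≈ 16.424.
n = log₂(16.424) ≈ 4.0378 half-lives, so t½ = 7.71/4.0378 ≈ 1.9095 hours.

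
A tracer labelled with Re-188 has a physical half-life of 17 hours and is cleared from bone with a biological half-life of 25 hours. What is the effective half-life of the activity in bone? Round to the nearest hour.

1/t_eff = 1/t_phys + 1/t_biol = 1/17 + 1/25 = 0.098824 per hour.
t_eff = 17 × 25 / (17 + 25) ≈ 10.119 hours.

10 hours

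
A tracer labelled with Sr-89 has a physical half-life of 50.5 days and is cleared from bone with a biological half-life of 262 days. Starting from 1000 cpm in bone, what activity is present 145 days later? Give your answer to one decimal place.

1/t_eff = 1/t_phys + 1/t_biol = 1/50.5 + 1/262 = 0.023619 per day.
t_eff = 50.5 × 262 / (50.5 + 262) ≈ 42.339 days.
Remaining = 1000 × (1/2)^(145/42.339) = 1000 × (1/2)^3.4247 ≈ 93.123 cpm.

93.1 cpm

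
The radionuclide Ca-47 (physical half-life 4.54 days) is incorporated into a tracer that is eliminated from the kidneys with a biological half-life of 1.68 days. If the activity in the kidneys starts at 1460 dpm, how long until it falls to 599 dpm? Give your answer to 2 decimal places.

1.58 days

1/t_eff = 1/t_phys + 1/t_biol = 1/4.54 + 1/1.68 = 0.8155 per day.
t_eff = 4.54 × 1.68 / (4.54 + 1.68) ≈ 1.2262 days.
n = log₂(1460/599) ≈ 1.2853; t = 1.2853 × 1.2262 ≈ 1.5761 days.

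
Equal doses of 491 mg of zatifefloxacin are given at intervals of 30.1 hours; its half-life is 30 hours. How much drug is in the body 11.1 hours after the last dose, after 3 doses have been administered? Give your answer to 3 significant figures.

The 3 doses were given 71.3, 41.2, 11.1 hours ago.
Total = 491·(1/2)^(71.3/30) + 491·(1/2)^(41.2/30) + 491·(1/2)^(11.1/30)
      = 94.544 + 189.53 + 379.93 ≈ 664 mg.

664 mg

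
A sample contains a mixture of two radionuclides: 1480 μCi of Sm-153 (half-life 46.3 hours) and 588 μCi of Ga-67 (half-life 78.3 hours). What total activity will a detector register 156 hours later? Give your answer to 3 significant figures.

291 μCi

Sm-153: 1480 × (1/2)^(156/46.3) = 1480 × (1/2)^3.3693 ≈ 143.22 μCi.
Ga-67: 588 × (1/2)^(156/78.3) = 588 × (1/2)^1.9923 ≈ 147.78 μCi.
Total = 143.22 + 147.78 ≈ 291 μCi.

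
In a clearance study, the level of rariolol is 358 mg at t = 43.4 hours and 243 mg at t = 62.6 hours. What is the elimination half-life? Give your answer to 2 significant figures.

Over Δt = 62.6 − 43.4 = 19.2 hours, the level fell by a factor of 358/243 ≈ 1.4733.
n = log₂(1.4733) ≈ 0.559 half-lives, so t½ = 19.2/0.559 ≈ 34.347 hours.

34 hours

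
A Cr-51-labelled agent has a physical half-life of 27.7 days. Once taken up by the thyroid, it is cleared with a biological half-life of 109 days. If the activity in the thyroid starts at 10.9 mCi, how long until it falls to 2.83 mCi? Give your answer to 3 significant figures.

1/t_eff = 1/t_phys + 1/t_biol = 1/27.7 + 1/109 = 0.045275 per day.
t_eff = 27.7 × 109 / (27.7 + 109) ≈ 22.087 days.
n = log₂(10.9/2.83) ≈ 1.9455; t = 1.9455 × 22.087 ≈ 42.969 days.

43.0 days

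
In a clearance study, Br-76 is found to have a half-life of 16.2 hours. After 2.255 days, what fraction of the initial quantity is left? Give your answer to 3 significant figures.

0.0987

2.255 days = 54.12 hours.
n = 54.12/16.2 ≈ 3.3407 half-lives.
Fraction remaining = (1/2)^3.3407 ≈ 0.098704.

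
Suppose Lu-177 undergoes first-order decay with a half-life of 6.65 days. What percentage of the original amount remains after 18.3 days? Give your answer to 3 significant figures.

14.8%

n = 18.3/6.65 ≈ 2.7519 half-lives.
Fraction remaining = (1/2)^2.7519 ≈ 0.14846, i.e. 14.846%.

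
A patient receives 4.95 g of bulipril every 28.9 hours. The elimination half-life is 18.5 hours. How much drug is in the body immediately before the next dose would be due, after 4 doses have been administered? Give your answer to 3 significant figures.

2.50 g

The 4 doses were given 115.6, 86.7, 57.8, 28.9 hours ago.
Total = 4.95·(1/2)^(115.6/18.5) + 4.95·(1/2)^(86.7/18.5) + 4.95·(1/2)^(57.8/18.5) + 4.95·(1/2)^(28.9/18.5)
      = 0.065099 + 0.19223 + 0.56766 + 1.6763 ≈ 2.5013 g.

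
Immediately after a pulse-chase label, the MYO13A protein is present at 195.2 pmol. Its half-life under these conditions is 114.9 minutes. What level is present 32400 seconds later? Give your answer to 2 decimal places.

7.51 pmol

Convert the elapsed time: 32400 seconds = 540 minutes.
Number of half-lives: n = 540/114.9 ≈ 4.6997.
Remaining = 195.2 × (1/2)^4.6997 = 195.2 × 0.03848 ≈ 7.5113 pmol.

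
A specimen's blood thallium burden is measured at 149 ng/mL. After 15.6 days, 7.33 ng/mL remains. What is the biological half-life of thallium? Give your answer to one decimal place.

3.6 days

A/A₀ = 7.33/149 ≈ 0.049195.
n = log₂(20.327) ≈ 4.3454 half-lives elapsed in 15.6 days.
t½ = 15.6/4.3454 ≈ 3.59 days.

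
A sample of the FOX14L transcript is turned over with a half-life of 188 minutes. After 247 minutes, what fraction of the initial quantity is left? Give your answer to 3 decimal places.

0.402

n = 247/188 ≈ 1.3138 half-lives.
Fraction remaining = (1/2)^1.3138 ≈ 0.40225.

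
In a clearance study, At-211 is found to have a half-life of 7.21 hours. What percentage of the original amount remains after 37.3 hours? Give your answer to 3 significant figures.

2.77%

n = 37.3/7.21 ≈ 5.1734 half-lives.
Fraction remaining = (1/2)^5.1734 ≈ 0.027712, i.e. 2.7712%.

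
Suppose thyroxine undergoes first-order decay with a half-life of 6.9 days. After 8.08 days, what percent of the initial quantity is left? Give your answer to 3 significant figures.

n = 8.08/6.9 ≈ 1.171 half-lives.
Fraction remaining = (1/2)^1.171 ≈ 0.44411, i.e. 44.411%.

44.4%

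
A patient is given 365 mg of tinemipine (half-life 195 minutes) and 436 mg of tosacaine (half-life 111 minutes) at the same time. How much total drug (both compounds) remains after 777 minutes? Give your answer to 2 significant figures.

tinemipine: 365 × (1/2)^(777/195) = 365 × (1/2)^3.9846 ≈ 23.057 mg.
tosacaine: 436 × (1/2)^(777/111) = 436 × (1/2)^7 ≈ 3.4062 mg.
Total = 23.057 + 3.4062 ≈ 26.463 mg.

26 mg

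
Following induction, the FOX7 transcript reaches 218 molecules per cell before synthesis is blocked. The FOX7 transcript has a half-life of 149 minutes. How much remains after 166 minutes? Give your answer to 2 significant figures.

Number of half-lives: n = 166/149 ≈ 1.1141.
Remaining = 218 × (1/2)^1.1141 = 218 × 0.46198 ≈ 100.71 molecules per cell.

100 molecules per cell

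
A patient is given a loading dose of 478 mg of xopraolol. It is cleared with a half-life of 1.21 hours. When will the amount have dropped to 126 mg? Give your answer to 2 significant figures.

2.3 hours

Fraction remaining = 126/478 ≈ 0.2636.
n = log₂(478/126) = ln(3.7937)/ln 2 ≈ 1.9236 half-lives.
t = n × t½ = 1.9236 × 1.21 ≈ 2.3275 hours.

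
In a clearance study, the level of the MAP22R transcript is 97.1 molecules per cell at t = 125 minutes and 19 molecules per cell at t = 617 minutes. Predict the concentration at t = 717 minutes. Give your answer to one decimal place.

Over Δt = 617 − 125 = 492 minutes, the level fell by a factor of 97.1/19 ≈ 5.1105.
n = log₂(5.1105) ≈ 2.3535 half-lives, so t½ = 492/2.3535 ≈ 209.05 minutes.
From t = 617 to t = 717: 19 × (1/2)^((717−617)/209.05) ≈ 13.638 molecules per cell.

13.6 molecules per cell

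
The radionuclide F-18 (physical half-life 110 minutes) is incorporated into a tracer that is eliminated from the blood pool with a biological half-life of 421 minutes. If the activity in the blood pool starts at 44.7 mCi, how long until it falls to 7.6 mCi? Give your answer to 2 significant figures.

1/t_eff = 1/t_phys + 1/t_biol = 1/110 + 1/421 = 0.011466 per minute.
t_eff = 110 × 421 / (110 + 421) ≈ 87.213 minutes.
n = log₂(44.7/7.6) ≈ 2.5562; t = 2.5562 × 87.213 ≈ 222.93 minutes.

220 minutes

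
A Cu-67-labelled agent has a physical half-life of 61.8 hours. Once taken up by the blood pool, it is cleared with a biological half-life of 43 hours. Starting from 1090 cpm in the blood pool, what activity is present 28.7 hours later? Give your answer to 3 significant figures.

497 cpm

1/t_eff = 1/t_phys + 1/t_biol = 1/61.8 + 1/43 = 0.039437 per hour.
t_eff = 61.8 × 43 / (61.8 + 43) ≈ 25.357 hours.
Remaining = 1090 × (1/2)^(28.7/25.357) = 1090 × (1/2)^1.1318 ≈ 497.4 cpm.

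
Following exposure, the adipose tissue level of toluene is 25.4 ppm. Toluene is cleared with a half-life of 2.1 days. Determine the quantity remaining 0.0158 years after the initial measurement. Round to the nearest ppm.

Convert the elapsed time: 0.0158 years = 5.767 days.
Number of half-lives: n = 5.767/2.1 ≈ 2.7462.
Remaining = 25.4 × (1/2)^2.7462 = 25.4 × 0.14904 ≈ 3.7857 ppm.

4 ppm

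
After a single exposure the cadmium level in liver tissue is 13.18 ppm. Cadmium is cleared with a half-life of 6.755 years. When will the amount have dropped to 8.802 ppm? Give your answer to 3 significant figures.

Fraction remaining = 8.802/13.18 ≈ 0.66783.
n = log₂(13.18/8.802) = ln(1.4974)/ln 2 ≈ 0.58245 half-lives.
t = n × t½ = 0.58245 × 6.755 ≈ 3.9344 years.

3.93 years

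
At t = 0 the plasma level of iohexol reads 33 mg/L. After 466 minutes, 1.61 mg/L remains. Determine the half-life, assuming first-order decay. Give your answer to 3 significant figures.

107 minutes

A/A₀ = 1.61/33 ≈ 0.048788.
n = log₂(20.497) ≈ 4.3573 half-lives elapsed in 466 minutes.
t½ = 466/4.3573 ≈ 106.95 minutes.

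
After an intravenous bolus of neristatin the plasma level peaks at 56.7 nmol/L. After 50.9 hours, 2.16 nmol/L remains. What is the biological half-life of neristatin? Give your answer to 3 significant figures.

10.8 hours

A/A₀ = 2.16/56.7 ≈ 0.038095.
n = log₂(26.25) ≈ 4.7142 half-lives elapsed in 50.9 hours.
t½ = 50.9/4.7142 ≈ 10.797 hours.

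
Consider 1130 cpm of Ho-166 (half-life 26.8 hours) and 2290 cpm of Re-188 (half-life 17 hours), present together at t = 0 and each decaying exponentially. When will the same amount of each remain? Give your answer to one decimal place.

47.4 hours

Set 1130·(1/2)^(t/26.8) = 2290·(1/2)^(t/17).
Taking log₂: log₂(1130/2290) = t·(1/26.8 − 1/17).
log₂(0.49345) = -1.019; 1/26.8 − 1/17 = -0.02151.
t = -1.019 / -0.02151 ≈ 47.374 hours.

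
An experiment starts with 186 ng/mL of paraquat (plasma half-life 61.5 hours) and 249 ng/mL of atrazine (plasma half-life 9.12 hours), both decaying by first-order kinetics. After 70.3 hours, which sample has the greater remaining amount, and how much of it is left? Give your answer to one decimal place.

paraquat, 84.2 ng/mL

paraquat: 186 × (1/2)^1.1431 ≈ 84.219 ng/mL.
atrazine: 249 × (1/2)^7.7083 ≈ 1.1906 ng/mL.
Paraquat has more remaining, at ≈ 84.219 ng/mL.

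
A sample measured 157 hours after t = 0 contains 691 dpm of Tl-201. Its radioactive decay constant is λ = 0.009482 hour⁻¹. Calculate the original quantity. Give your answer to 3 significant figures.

3060 dpm

t½ = ln 2 / λ = 0.69315 / 0.009482 ≈ 73.101 hours.
Number of half-lives elapsed: n = 157/73.101 ≈ 2.1477.
A₀ = A × 2^n = 691 × 2^2.1477 = 691 × 4.4312 ≈ 3062 dpm.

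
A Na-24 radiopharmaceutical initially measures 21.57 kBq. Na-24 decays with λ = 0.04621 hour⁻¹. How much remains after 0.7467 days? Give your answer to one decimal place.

9.4 kBq

t½ = ln 2 / λ = 0.69315 / 0.04621 ≈ 15 hours.
Convert the elapsed time: 0.7467 days = 17.9208 hours.
Number of half-lives: n = 17.9208/15 ≈ 1.1947.
Remaining = 21.57 × (1/2)^1.1947 = 21.57 × 0.43687 ≈ 9.4233 kBq.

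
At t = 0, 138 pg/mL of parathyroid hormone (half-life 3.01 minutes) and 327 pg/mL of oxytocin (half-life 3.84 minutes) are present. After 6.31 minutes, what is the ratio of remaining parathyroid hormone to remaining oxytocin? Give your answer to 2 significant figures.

parathyroid hormone: 138 × (1/2)^(6.31/3.01) = 138 × (1/2)^2.0963 ≈ 32.271 pg/mL.
oxytocin: 327 × (1/2)^(6.31/3.84) = 327 × (1/2)^1.6432 ≈ 104.69 pg/mL.
Ratio ≈ 32.271 / 104.69 ≈ 0.30827.

0.31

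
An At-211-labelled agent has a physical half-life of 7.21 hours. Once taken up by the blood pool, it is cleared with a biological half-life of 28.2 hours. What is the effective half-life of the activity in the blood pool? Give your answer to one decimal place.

5.7 hours

1/t_eff = 1/t_phys + 1/t_biol = 1/7.21 + 1/28.2 = 0.17416 per hour.
t_eff = 7.21 × 28.2 / (7.21 + 28.2) ≈ 5.7419 hours.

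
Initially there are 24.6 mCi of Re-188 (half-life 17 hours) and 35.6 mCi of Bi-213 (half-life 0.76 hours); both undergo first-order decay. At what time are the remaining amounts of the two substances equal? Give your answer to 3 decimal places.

Set 24.6·(1/2)^(t/17) = 35.6·(1/2)^(t/0.76).
Taking log₂: log₂(24.6/35.6) = t·(1/17 − 1/0.76).
log₂(0.69101) = -0.53322; 1/17 − 1/0.76 = -1.257.
t = -0.53322 / -1.257 ≈ 0.42421 hours.

0.424 hours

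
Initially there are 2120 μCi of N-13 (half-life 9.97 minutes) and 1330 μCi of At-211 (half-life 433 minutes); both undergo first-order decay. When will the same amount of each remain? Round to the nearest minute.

Set 2120·(1/2)^(t/9.97) = 1330·(1/2)^(t/433).
Taking log₂: log₂(2120/1330) = t·(1/9.97 − 1/433).
log₂(1.594) = 0.67264; 1/9.97 − 1/433 = 0.097991.
t = 0.67264 / 0.097991 ≈ 6.8643 minutes.

7 minutes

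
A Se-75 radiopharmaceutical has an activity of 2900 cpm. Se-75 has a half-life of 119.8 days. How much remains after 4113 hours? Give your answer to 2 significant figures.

Convert the elapsed time: 4113 hours = 171.375 days.
Number of half-lives: n = 171.375/119.8 ≈ 1.4305.
Remaining = 2900 × (1/2)^1.4305 = 2900 × 0.371 ≈ 1075.9 cpm.

1100 cpm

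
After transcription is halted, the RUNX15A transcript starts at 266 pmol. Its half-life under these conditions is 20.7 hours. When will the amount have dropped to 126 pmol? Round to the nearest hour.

Fraction remaining = 126/266 ≈ 0.47368.
n = log₂(266/126) = ln(2.1111)/ln 2 ≈ 1.078 half-lives.
t = n × t½ = 1.078 × 20.7 ≈ 22.315 hours.

22 hours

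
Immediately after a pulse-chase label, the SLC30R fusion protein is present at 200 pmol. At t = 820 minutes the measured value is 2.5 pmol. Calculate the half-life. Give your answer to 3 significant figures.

130 minutes

A/A₀ = 2.5/200 ≈ 0.0125.
n = log₂(80) ≈ 6.3219 half-lives elapsed in 820 minutes.
t½ = 820/6.3219 ≈ 129.71 minutes.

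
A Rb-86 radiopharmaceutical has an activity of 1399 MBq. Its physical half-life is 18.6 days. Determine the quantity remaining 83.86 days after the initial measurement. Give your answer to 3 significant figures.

Number of half-lives: n = 83.86/18.6 ≈ 4.5086.
Remaining = 1399 × (1/2)^4.5086 = 1399 × 0.043931 ≈ 61.46 MBq.

61.5 MBq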